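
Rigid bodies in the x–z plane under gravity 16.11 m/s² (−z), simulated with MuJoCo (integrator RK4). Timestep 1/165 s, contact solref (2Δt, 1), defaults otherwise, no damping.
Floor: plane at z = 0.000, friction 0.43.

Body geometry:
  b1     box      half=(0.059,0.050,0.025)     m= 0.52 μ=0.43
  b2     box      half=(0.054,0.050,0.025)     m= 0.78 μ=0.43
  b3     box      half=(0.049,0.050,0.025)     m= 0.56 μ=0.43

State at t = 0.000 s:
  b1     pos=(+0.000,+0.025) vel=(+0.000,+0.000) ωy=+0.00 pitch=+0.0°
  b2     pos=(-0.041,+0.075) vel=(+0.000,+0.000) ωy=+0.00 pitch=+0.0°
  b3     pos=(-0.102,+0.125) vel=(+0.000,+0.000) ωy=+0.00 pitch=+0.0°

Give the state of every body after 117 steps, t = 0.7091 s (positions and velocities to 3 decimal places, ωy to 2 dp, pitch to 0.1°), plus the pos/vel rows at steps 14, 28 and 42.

State at t = 0.7091 s:
  b1     pos=(+0.000,+0.025) vel=(+0.000,+0.000) ωy=+0.00 pitch=+0.0°
  b2     pos=(-0.041,+0.075) vel=(+0.000,+0.000) ωy=+0.00 pitch=+0.0°
  b3     pos=(-0.146,+0.049) vel=(+0.000,+0.000) ωy=+0.00 pitch=-90.0°

Key-timestep trajectory:
   step    t(s)  b1.x    b1.z    b1.vx   b1.vz   b2.x    b2.z    b2.vx   b2.vz   b3.x    b3.z    b3.vx   b3.vz 
     14  0.0848   +0.000  +0.025  +0.001  +0.001   -0.043  +0.076  -0.035  +0.023   -0.110  +0.120  -0.199  -0.151
     28  0.1697   +0.000  +0.025  -0.001  +0.000   -0.047  +0.078  -0.004  -0.004   -0.136  +0.089  -0.355  -0.818
     42  0.2545   +0.000  +0.025  +0.002  +0.000   -0.040  +0.074  -0.006  +0.019   -0.147  +0.048  +0.035  +0.057


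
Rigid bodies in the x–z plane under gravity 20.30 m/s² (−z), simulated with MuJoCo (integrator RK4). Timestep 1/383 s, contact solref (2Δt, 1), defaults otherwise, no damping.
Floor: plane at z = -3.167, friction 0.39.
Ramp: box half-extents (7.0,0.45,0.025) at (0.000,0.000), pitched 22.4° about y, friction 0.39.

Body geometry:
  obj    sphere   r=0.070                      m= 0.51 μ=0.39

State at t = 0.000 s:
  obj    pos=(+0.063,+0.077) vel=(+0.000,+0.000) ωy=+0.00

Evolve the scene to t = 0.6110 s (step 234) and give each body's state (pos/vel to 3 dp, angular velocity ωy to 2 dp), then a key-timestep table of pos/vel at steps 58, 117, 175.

State at t = 0.6110 s:
  obj    pos=(+1.017,-0.316) vel=(+3.121,-1.286) ωy=+48.22

Key-timestep trajectory:
   step    t(s)  obj.x    obj.z    obj.vx   obj.vz 
     58  0.1514   +0.122  +0.053  +0.774  -0.319
    117  0.3055   +0.301  -0.021  +1.561  -0.643
    175  0.4569   +0.596  -0.143  +2.334  -0.962


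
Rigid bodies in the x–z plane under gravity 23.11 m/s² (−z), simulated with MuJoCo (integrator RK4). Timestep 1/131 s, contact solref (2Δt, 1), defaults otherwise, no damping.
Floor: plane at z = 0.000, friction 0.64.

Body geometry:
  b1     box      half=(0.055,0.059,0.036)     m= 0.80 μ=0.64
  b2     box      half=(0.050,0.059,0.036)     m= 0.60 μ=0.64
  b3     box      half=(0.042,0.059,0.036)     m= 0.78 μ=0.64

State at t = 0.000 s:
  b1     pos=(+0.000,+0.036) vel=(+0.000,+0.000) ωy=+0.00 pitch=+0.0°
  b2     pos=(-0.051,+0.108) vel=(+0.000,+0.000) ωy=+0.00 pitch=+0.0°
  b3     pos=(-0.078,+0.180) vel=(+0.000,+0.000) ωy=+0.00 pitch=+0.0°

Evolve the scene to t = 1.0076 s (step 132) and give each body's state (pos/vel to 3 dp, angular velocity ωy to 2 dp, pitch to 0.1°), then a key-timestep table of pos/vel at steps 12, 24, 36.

State at t = 1.0076 s:
  b1     pos=(+0.000,+0.036) vel=(+0.000,+0.000) ωy=+0.00 pitch=+0.0°
  b2     pos=(-0.099,+0.050) vel=(+0.000,+0.000) ωy=+0.00 pitch=-90.0°
  b3     pos=(-0.202,+0.042) vel=(+0.000,+0.000) ωy=+0.00 pitch=-90.0°

Key-timestep trajectory:
   step    t(s)  b1.x    b1.z    b1.vx   b1.vz   b2.x    b2.z    b2.vx   b2.vz   b3.x    b3.z    b3.vx   b3.vz 
     12  0.0916   +0.000  +0.036  +0.002  +0.001   -0.056  +0.108  -0.130  +0.000   -0.094  +0.175  -0.381  -0.133
     24  0.1832   +0.000  +0.036  +0.001  +0.001   -0.080  +0.098  -0.399  -0.382   -0.153  +0.124  -0.847  -1.274
     36  0.2748   +0.000  +0.036  +0.000  +0.000   -0.101  +0.046  +0.091  +0.175   -0.202  +0.037  +0.012  +0.200


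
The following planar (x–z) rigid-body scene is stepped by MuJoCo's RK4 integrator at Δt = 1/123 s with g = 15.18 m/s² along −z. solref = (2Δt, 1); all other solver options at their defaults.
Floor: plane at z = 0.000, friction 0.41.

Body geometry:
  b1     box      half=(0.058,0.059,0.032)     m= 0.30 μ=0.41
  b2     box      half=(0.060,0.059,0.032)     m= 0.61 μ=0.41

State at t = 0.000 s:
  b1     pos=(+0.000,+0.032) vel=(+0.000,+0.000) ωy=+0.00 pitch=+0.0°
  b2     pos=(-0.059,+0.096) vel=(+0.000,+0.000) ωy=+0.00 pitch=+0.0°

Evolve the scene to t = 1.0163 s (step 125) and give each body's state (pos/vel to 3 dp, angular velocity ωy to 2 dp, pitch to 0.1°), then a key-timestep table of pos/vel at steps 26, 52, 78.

State at t = 1.0163 s:
  b1     pos=(+0.000,+0.032) vel=(+0.000,+0.000) ωy=+0.00 pitch=+0.0°
  b2     pos=(-0.215,+0.032) vel=(+0.000,+0.000) ωy=+0.00 pitch=+180.0°

Key-timestep trajectory:
   step    t(s)  b1.x    b1.z    b1.vx   b1.vz   b2.x    b2.z    b2.vx   b2.vz 
     26  0.2114   +0.000  +0.032  +0.001  +0.000   -0.067  +0.095  -0.121  -0.034
     52  0.4228   +0.000  +0.032  +0.000  +0.000   -0.134  +0.065  -0.245  +0.098
     78  0.6341   +0.000  +0.032  +0.000  +0.000   -0.176  +0.063  -0.356  -0.130


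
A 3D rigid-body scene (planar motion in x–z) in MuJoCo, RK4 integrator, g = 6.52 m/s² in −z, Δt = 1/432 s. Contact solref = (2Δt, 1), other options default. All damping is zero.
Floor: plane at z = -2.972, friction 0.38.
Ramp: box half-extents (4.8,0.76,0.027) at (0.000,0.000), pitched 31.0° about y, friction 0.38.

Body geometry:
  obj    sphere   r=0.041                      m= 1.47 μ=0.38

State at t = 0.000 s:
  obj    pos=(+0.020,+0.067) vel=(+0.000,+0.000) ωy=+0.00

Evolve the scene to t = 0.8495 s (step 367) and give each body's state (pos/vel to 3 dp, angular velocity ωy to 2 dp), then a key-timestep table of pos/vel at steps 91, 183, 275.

State at t = 0.8495 s:
  obj    pos=(+0.762,-0.379) vel=(+1.747,-1.050) ωy=+49.70

Key-timestep trajectory:
   step    t(s)  obj.x    obj.z    obj.vx   obj.vz 
     91  0.2106   +0.066  +0.040  +0.433  -0.260
    183  0.4236   +0.205  -0.044  +0.871  -0.523
    275  0.6366   +0.437  -0.183  +1.309  -0.786


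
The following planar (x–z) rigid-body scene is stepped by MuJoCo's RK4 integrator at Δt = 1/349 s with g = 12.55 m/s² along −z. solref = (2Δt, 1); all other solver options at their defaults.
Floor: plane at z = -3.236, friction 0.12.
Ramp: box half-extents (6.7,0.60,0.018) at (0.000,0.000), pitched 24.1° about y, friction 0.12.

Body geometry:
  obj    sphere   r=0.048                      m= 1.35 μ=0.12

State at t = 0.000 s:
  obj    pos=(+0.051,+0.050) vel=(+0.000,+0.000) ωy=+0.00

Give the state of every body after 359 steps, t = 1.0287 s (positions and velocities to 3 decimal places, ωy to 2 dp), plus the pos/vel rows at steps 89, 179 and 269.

State at t = 1.0287 s:
  obj    pos=(+1.863,-0.761) vel=(+3.522,-1.576) ωy=+73.59

Key-timestep trajectory:
   step    t(s)  obj.x    obj.z    obj.vx   obj.vz 
     89  0.2550   +0.162  +0.000  +0.875  -0.386
    179  0.5129   +0.501  -0.152  +1.756  -0.786
    269  0.7708   +1.068  -0.406  +2.638  -1.184


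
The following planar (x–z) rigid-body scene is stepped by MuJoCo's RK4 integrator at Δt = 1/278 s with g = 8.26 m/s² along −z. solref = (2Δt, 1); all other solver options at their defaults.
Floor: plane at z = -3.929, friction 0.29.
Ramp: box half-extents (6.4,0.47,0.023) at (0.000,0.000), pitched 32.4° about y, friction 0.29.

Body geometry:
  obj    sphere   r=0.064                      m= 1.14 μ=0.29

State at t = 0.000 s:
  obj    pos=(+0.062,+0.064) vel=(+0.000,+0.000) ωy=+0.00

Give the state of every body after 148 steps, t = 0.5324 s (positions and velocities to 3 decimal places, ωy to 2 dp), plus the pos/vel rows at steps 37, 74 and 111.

State at t = 0.5324 s:
  obj    pos=(+0.440,-0.176) vel=(+1.421,-0.902) ωy=+26.29

Key-timestep trajectory:
   step    t(s)  obj.x    obj.z    obj.vx   obj.vz 
     37  0.1331   +0.086  +0.049  +0.355  -0.226
     74  0.2662   +0.157  +0.004  +0.711  -0.451
    111  0.3993   +0.275  -0.071  +1.066  -0.676


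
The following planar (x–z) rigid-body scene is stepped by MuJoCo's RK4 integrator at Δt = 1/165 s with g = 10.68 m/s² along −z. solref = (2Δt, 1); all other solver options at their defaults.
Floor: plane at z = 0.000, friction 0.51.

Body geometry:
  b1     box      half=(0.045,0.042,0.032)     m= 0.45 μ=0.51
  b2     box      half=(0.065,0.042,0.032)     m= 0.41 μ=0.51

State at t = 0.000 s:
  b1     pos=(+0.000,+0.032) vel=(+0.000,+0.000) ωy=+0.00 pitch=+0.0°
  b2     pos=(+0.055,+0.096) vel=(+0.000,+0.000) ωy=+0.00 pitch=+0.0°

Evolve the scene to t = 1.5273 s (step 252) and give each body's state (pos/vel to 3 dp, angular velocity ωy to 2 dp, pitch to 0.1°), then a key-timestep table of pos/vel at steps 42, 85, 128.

State at t = 1.5273 s:
  b1     pos=(+0.000,+0.032) vel=(+0.000,+0.000) ωy=+0.00 pitch=+0.0°
  b2     pos=(+0.121,+0.065) vel=(+0.000,+0.000) ωy=+0.00 pitch=+90.0°

Key-timestep trajectory:
   step    t(s)  b1.x    b1.z    b1.vx   b1.vz   b2.x    b2.z    b2.vx   b2.vz 
     42  0.2545   +0.000  +0.032  +0.000  +0.000   +0.096  +0.072  +0.287  -0.013
     85  0.5152   +0.000  +0.032  +0.000  +0.000   +0.138  +0.071  -0.059  -0.012
    128  0.7758   +0.000  +0.032  +0.000  +0.000   +0.121  +0.065  +0.190  -0.065


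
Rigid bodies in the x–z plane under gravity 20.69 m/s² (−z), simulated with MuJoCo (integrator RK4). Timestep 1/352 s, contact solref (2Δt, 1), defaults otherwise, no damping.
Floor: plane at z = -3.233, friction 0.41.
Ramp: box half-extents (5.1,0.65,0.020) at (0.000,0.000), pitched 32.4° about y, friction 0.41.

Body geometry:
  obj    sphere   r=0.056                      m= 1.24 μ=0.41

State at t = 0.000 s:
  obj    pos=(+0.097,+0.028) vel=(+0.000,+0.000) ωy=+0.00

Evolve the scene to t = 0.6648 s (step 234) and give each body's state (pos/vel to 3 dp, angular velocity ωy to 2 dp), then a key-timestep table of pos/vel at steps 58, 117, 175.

State at t = 0.6648 s:
  obj    pos=(+1.575,-0.909) vel=(+4.445,-2.821) ωy=+93.99

Key-timestep trajectory:
   step    t(s)  obj.x    obj.z    obj.vx   obj.vz 
     58  0.1648   +0.188  -0.029  +1.102  -0.699
    117  0.3324   +0.467  -0.206  +2.222  -1.410
    175  0.4972   +0.924  -0.496  +3.324  -2.110


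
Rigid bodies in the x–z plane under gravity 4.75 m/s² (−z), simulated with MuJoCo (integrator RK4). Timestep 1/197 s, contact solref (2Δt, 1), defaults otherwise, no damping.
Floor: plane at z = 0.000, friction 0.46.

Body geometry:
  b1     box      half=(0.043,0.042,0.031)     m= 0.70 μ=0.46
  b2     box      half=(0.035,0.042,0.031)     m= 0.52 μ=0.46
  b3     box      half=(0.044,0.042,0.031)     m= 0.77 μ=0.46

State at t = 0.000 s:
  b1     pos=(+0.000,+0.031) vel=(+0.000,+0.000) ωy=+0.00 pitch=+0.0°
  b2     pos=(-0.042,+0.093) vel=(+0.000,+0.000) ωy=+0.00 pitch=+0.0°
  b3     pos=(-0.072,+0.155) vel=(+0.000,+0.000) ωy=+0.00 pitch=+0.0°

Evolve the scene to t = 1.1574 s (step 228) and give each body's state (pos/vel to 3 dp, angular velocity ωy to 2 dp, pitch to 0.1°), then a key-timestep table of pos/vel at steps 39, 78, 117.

State at t = 1.1574 s:
  b1     pos=(+0.000,+0.031) vel=(+0.000,+0.000) ωy=+0.00 pitch=+0.0°
  b2     pos=(-0.082,+0.035) vel=(+0.000,+0.000) ωy=+0.00 pitch=-90.0°
  b3     pos=(-0.254,+0.031) vel=(+0.000,+0.000) ωy=+0.00 pitch=+180.0°

Key-timestep trajectory:
   step    t(s)  b1.x    b1.z    b1.vx   b1.vz   b2.x    b2.z    b2.vx   b2.vz   b3.x    b3.z    b3.vx   b3.vz 
     39  0.1980   +0.000  +0.031  +0.000  +0.000   -0.050  +0.092  -0.089  -0.031   -0.095  +0.144  -0.245  -0.169
     78  0.3959   +0.000  +0.031  +0.000  +0.000   -0.079  +0.055  -0.177  -0.539   -0.160  +0.049  -0.487  -0.139
    117  0.5939   +0.000  +0.031  +0.000  +0.000   -0.082  +0.035  +0.000  +0.000   -0.220  +0.052  -0.266  -0.075


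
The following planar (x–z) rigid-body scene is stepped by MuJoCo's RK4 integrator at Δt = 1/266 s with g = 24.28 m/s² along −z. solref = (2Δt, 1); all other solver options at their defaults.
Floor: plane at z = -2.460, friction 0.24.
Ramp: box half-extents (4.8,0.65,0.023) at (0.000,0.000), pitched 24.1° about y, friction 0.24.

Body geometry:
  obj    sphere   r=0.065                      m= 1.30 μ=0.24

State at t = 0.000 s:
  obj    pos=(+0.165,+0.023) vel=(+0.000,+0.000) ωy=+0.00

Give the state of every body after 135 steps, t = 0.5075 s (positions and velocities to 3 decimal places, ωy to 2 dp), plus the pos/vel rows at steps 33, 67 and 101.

State at t = 0.5075 s:
  obj    pos=(+0.998,-0.350) vel=(+3.281,-1.468) ωy=+55.28

Key-timestep trajectory:
   step    t(s)  obj.x    obj.z    obj.vx   obj.vz 
     33  0.1241   +0.215  +0.000  +0.802  -0.359
     67  0.2519   +0.370  -0.069  +1.628  -0.728
    101  0.3797   +0.631  -0.186  +2.455  -1.098


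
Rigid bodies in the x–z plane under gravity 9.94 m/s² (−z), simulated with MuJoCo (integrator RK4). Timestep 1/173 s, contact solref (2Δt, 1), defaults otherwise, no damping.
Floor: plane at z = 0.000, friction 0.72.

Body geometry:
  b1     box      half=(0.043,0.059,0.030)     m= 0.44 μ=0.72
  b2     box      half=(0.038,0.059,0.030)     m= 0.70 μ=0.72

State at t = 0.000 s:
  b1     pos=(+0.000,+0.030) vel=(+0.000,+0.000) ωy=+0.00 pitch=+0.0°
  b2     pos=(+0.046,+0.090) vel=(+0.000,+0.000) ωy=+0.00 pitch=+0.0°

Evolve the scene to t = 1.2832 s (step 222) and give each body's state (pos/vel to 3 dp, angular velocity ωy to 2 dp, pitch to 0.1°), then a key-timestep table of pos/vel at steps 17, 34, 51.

State at t = 1.2832 s:
  b1     pos=(+0.000,+0.030) vel=(+0.000,+0.000) ωy=+0.00 pitch=+0.0°
  b2     pos=(+0.081,+0.038) vel=(+0.000,+0.000) ωy=+0.00 pitch=+90.0°

Key-timestep trajectory:
   step    t(s)  b1.x    b1.z    b1.vx   b1.vz   b2.x    b2.z    b2.vx   b2.vz 
     17  0.0983   +0.000  +0.030  +0.000  +0.000   +0.049  +0.089  +0.067  -0.013
     34  0.1965   +0.000  +0.030  -0.001  +0.000   +0.062  +0.083  +0.212  -0.161
     51  0.2948   +0.000  +0.030  +0.000  +0.000   +0.084  +0.034  +0.001  -0.165


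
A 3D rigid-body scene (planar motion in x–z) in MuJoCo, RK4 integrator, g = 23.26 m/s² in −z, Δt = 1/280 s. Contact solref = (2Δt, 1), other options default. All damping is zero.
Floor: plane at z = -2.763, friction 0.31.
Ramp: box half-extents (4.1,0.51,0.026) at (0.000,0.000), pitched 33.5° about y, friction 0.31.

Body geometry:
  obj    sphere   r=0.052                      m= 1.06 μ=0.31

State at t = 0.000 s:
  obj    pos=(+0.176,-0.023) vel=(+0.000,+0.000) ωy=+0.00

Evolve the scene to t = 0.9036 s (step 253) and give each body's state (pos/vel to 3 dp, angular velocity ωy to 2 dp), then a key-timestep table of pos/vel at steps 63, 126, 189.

State at t = 0.9036 s:
  obj    pos=(+3.298,-2.089) vel=(+6.910,-4.573) ωy=+159.32

Key-timestep trajectory:
   step    t(s)  obj.x    obj.z    obj.vx   obj.vz 
     63  0.2250   +0.370  -0.151  +1.721  -1.139
    126  0.4500   +0.950  -0.536  +3.441  -2.278
    189  0.6750   +1.918  -1.176  +5.162  -3.417


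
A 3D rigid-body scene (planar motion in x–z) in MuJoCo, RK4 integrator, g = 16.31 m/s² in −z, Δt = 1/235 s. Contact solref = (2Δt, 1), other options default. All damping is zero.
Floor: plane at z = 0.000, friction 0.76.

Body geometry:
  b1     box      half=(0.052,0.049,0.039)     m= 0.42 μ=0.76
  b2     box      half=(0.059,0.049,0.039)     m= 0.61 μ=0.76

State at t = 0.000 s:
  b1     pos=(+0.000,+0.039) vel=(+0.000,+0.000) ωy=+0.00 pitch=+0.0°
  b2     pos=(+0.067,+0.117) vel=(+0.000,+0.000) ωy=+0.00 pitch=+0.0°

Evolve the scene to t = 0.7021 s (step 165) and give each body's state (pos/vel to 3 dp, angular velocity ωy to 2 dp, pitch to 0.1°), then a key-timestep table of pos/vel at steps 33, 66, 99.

State at t = 0.7021 s:
  b1     pos=(+0.000,+0.039) vel=(+0.000,+0.000) ωy=+0.00 pitch=+0.0°
  b2     pos=(+0.124,+0.059) vel=(+0.000,+0.000) ωy=+0.00 pitch=+90.0°

Key-timestep trajectory:
   step    t(s)  b1.x    b1.z    b1.vx   b1.vz   b2.x    b2.z    b2.vx   b2.vz 
     33  0.1404   +0.000  +0.039  +0.000  +0.000   +0.094  +0.089  +0.308  -0.728
     66  0.2809   +0.000  +0.039  +0.000  +0.000   +0.142  +0.067  +0.054  +0.017
     99  0.4213   +0.000  +0.039  +0.000  +0.000   +0.121  +0.061  -0.048  +0.060


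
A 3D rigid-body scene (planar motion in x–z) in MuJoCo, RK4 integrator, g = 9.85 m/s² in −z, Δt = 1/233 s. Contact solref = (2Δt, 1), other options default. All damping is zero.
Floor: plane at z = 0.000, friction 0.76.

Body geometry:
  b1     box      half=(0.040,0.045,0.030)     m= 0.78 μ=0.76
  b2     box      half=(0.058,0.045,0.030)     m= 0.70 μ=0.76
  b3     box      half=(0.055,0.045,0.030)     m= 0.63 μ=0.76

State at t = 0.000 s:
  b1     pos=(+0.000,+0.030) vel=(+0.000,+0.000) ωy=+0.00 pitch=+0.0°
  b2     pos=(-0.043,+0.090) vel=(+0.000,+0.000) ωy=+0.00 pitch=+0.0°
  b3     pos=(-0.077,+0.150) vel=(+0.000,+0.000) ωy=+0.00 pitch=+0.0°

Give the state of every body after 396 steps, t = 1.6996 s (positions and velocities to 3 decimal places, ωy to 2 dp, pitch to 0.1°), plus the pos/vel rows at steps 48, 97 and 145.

State at t = 1.6996 s:
  b1     pos=(+0.000,+0.030) vel=(+0.000,+0.000) ωy=+0.00 pitch=+0.0°
  b2     pos=(-0.155,+0.058) vel=(+0.000,+0.000) ωy=+0.00 pitch=-144.5°
  b3     pos=(-0.265,+0.030) vel=(+0.000,+0.000) ωy=+0.00 pitch=+180.0°

Key-timestep trajectory:
   step    t(s)  b1.x    b1.z    b1.vx   b1.vz   b2.x    b2.z    b2.vx   b2.vz   b3.x    b3.z    b3.vx   b3.vz 
     48  0.2060   +0.000  +0.030  +0.000  +0.000   -0.065  +0.077  -0.207  -0.289   -0.133  +0.093  -0.449  -0.900
     97  0.4163   +0.000  +0.030  +0.000  +0.000   -0.117  +0.065  -0.102  +0.014   -0.207  +0.063  -0.196  +0.005
    145  0.6223   +0.000  +0.030  +0.000  +0.000   -0.131  +0.065  -0.081  -0.007   -0.265  +0.028  +0.036  +0.085


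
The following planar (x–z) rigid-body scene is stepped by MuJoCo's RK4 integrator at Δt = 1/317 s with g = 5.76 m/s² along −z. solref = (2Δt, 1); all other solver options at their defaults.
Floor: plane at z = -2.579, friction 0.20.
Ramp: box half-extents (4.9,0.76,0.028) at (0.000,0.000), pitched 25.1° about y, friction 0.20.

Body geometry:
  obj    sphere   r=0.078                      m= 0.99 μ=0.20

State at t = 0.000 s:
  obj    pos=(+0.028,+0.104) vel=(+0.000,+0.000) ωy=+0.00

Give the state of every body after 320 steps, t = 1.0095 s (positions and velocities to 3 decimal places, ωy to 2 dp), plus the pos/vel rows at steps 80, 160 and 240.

State at t = 1.0095 s:
  obj    pos=(+0.833,-0.273) vel=(+1.596,-0.747) ωy=+22.58

Key-timestep trajectory:
   step    t(s)  obj.x    obj.z    obj.vx   obj.vz 
     80  0.2524   +0.078  +0.080  +0.399  -0.187
    160  0.5047   +0.229  +0.010  +0.798  -0.374
    240  0.7571   +0.481  -0.108  +1.197  -0.561


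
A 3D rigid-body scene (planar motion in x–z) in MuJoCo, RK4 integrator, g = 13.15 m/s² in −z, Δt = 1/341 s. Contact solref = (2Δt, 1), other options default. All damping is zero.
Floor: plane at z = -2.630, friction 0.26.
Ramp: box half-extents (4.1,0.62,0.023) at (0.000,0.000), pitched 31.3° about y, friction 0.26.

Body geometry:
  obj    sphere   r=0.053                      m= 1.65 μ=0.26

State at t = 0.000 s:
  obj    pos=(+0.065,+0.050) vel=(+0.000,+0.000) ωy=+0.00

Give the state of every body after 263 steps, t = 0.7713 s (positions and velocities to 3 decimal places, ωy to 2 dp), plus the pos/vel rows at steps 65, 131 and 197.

State at t = 0.7713 s:
  obj    pos=(+1.305,-0.705) vel=(+3.216,-1.955) ωy=+71.00

Key-timestep trajectory:
   step    t(s)  obj.x    obj.z    obj.vx   obj.vz 
     65  0.1906   +0.141  +0.003  +0.795  -0.483
    131  0.3842   +0.373  -0.138  +1.602  -0.974
    197  0.5777   +0.761  -0.374  +2.409  -1.465


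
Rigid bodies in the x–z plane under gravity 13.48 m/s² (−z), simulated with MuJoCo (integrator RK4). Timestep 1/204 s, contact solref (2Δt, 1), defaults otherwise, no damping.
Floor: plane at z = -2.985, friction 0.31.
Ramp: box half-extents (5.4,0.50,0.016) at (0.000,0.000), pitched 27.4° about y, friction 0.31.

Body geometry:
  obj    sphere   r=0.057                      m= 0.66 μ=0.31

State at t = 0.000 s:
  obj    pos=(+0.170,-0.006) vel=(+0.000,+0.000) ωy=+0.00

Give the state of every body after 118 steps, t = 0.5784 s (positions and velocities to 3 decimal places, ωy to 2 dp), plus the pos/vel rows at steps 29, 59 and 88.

State at t = 0.5784 s:
  obj    pos=(+0.828,-0.347) vel=(+2.276,-1.180) ωy=+44.95

Key-timestep trajectory:
   step    t(s)  obj.x    obj.z    obj.vx   obj.vz 
     29  0.1422   +0.210  -0.027  +0.559  -0.290
     59  0.2892   +0.335  -0.091  +1.138  -0.590
     88  0.4314   +0.536  -0.196  +1.697  -0.880


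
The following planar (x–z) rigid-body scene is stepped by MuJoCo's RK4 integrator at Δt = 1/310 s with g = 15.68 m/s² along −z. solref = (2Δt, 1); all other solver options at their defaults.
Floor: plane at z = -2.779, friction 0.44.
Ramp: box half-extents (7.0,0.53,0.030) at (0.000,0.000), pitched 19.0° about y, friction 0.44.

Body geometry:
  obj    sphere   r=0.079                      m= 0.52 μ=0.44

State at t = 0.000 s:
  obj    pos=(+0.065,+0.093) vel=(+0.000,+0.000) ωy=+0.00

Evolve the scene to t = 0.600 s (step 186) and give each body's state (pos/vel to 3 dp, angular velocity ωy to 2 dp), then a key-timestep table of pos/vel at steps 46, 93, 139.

State at t = 0.600 s:
  obj    pos=(+0.686,-0.121) vel=(+2.069,-0.712) ωy=+27.69

Key-timestep trajectory:
   step    t(s)  obj.x    obj.z    obj.vx   obj.vz 
     46  0.1484   +0.103  +0.080  +0.512  -0.176
     93  0.3000   +0.220  +0.039  +1.034  -0.356
    139  0.4484   +0.412  -0.026  +1.546  -0.532


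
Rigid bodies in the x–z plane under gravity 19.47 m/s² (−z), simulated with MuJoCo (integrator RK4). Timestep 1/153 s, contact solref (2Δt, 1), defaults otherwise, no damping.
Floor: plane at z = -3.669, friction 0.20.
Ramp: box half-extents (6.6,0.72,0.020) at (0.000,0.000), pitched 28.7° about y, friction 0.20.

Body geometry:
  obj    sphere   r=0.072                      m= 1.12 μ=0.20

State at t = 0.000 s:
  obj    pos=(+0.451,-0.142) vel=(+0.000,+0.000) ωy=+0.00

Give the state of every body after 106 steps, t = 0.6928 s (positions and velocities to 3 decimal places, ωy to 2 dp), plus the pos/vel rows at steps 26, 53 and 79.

State at t = 0.6928 s:
  obj    pos=(+1.857,-0.912) vel=(+4.059,-2.222) ωy=+64.23

Key-timestep trajectory:
   step    t(s)  obj.x    obj.z    obj.vx   obj.vz 
     26  0.1699   +0.536  -0.188  +0.996  -0.545
     53  0.3464   +0.803  -0.335  +2.030  -1.111
     79  0.5163   +1.232  -0.570  +3.025  -1.656


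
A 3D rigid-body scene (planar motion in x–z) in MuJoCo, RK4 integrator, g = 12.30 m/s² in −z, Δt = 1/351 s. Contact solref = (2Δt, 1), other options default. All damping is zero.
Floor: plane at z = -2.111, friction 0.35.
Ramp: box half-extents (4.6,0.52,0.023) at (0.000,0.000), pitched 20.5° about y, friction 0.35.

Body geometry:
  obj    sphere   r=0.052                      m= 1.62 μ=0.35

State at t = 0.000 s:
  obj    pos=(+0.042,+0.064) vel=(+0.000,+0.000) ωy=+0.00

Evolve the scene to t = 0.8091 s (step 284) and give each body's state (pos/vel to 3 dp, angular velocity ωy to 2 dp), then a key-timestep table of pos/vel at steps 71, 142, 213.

State at t = 0.8091 s:
  obj    pos=(+0.986,-0.288) vel=(+2.332,-0.872) ωy=+47.87

Key-timestep trajectory:
   step    t(s)  obj.x    obj.z    obj.vx   obj.vz 
     71  0.2023   +0.101  +0.042  +0.583  -0.218
    142  0.4046   +0.278  -0.024  +1.166  -0.436
    213  0.6068   +0.573  -0.134  +1.749  -0.654


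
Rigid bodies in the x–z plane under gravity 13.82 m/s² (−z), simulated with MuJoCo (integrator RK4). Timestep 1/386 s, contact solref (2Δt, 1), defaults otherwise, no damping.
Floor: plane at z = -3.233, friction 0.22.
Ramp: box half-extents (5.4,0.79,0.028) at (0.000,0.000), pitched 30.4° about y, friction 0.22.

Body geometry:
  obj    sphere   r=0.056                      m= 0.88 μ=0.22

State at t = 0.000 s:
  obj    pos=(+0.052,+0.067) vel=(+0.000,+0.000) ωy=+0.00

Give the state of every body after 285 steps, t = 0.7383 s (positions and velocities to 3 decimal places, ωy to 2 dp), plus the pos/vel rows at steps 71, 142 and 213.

State at t = 0.7383 s:
  obj    pos=(+1.227,-0.622) vel=(+3.181,-1.866) ωy=+65.85

Key-timestep trajectory:
   step    t(s)  obj.x    obj.z    obj.vx   obj.vz 
     71  0.1839   +0.125  +0.024  +0.793  -0.465
    142  0.3679   +0.344  -0.104  +1.585  -0.930
    213  0.5518   +0.708  -0.318  +2.378  -1.395


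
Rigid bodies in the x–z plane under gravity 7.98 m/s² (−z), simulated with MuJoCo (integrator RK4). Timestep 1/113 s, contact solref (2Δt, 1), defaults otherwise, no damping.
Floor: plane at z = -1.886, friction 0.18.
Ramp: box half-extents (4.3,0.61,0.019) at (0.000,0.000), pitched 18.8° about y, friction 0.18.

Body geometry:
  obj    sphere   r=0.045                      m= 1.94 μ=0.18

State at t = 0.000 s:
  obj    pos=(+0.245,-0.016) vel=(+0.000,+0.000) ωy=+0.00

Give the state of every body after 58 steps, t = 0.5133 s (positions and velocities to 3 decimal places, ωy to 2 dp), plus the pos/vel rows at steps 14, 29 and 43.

State at t = 0.5133 s:
  obj    pos=(+0.474,-0.094) vel=(+0.893,-0.304) ωy=+20.94

Key-timestep trajectory:
   step    t(s)  obj.x    obj.z    obj.vx   obj.vz 
     14  0.1239   +0.258  -0.020  +0.216  -0.073
     29  0.2566   +0.302  -0.035  +0.446  -0.152
     43  0.3805   +0.371  -0.059  +0.662  -0.225


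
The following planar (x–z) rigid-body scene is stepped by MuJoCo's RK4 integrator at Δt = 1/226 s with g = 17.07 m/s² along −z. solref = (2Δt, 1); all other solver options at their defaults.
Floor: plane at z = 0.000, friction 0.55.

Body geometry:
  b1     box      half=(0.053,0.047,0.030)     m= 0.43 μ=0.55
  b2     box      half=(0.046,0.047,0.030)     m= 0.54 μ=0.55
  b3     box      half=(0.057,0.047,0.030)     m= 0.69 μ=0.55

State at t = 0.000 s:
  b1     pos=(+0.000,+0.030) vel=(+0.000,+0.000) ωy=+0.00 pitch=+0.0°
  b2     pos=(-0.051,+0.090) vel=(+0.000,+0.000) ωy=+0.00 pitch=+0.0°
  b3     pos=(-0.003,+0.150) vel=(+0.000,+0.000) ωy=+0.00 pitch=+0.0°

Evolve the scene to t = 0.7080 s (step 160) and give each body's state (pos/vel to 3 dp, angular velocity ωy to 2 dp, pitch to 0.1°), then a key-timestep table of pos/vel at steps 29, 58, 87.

State at t = 0.7080 s:
  b1     pos=(+0.000,+0.030) vel=(+0.000,+0.000) ωy=+0.00 pitch=+0.0°
  b2     pos=(-0.051,+0.090) vel=(+0.000,+0.000) ωy=+0.00 pitch=-0.1°
  b3     pos=(+0.133,+0.030) vel=(+0.000,+0.000) ωy=+0.00 pitch=+180.0°

Key-timestep trajectory:
   step    t(s)  b1.x    b1.z    b1.vx   b1.vz   b2.x    b2.z    b2.vx   b2.vz   b3.x    b3.z    b3.vx   b3.vz 
     29  0.1283   +0.000  +0.030  +0.000  +0.000   -0.051  +0.090  -0.001  +0.000   +0.002  +0.149  +0.097  -0.023
     58  0.2566   +0.000  +0.030  -0.003  -0.001   -0.051  +0.090  -0.003  -0.001   +0.031  +0.121  +0.475  -0.038
     87  0.3850   +0.000  +0.030  +0.000  +0.000   -0.051  +0.090  +0.000  +0.000   +0.104  +0.087  +0.626  -0.917


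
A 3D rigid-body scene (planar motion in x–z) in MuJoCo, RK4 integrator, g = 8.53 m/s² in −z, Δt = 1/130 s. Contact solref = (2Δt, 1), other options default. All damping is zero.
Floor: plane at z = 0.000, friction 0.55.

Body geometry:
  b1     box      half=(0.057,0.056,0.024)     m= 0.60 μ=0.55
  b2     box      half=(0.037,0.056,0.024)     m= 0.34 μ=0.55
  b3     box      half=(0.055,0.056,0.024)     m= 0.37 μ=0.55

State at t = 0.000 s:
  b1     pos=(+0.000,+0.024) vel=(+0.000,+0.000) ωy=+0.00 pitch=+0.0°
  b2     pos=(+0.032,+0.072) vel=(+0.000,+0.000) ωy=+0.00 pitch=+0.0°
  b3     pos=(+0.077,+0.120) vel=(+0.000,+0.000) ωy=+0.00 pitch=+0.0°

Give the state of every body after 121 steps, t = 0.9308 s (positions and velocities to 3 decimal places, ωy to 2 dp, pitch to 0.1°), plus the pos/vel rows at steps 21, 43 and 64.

State at t = 0.9308 s:
  b1     pos=(+0.000,+0.024) vel=(+0.000,+0.000) ωy=+0.00 pitch=+0.0°
  b2     pos=(+0.032,+0.072) vel=(+0.000,+0.000) ωy=+0.00 pitch=+0.0°
  b3     pos=(+0.101,+0.055) vel=(+0.000,+0.000) ωy=+0.00 pitch=+90.0°

Key-timestep trajectory:
   step    t(s)  b1.x    b1.z    b1.vx   b1.vz   b2.x    b2.z    b2.vx   b2.vz   b3.x    b3.z    b3.vx   b3.vz 
     21  0.1615   +0.000  +0.024  +0.000  +0.000   +0.032  +0.072  +0.000  +0.000   +0.089  +0.111  +0.151  -0.176
     43  0.3308   +0.000  +0.024  +0.000  +0.000   +0.032  +0.072  +0.000  +0.000   +0.105  +0.056  -0.092  +0.009
     64  0.4923   +0.000  +0.024  +0.000  +0.000   +0.032  +0.072  +0.000  +0.000   +0.102  +0.055  +0.005  +0.011


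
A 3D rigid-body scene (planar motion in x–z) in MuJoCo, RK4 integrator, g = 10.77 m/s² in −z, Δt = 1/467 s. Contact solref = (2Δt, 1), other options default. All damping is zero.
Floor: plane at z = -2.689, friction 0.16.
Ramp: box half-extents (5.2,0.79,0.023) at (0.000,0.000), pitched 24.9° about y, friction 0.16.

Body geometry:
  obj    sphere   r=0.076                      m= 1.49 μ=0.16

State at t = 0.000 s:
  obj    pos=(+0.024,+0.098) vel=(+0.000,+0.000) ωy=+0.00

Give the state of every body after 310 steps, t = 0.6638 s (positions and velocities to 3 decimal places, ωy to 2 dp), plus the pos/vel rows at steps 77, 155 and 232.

State at t = 0.6638 s:
  obj    pos=(+0.671,-0.202) vel=(+1.950,-0.905) ωy=+28.29

Key-timestep trajectory:
   step    t(s)  obj.x    obj.z    obj.vx   obj.vz 
     77  0.1649   +0.064  +0.079  +0.485  -0.225
    155  0.3319   +0.186  +0.023  +0.975  -0.453
    232  0.4968   +0.387  -0.070  +1.460  -0.678


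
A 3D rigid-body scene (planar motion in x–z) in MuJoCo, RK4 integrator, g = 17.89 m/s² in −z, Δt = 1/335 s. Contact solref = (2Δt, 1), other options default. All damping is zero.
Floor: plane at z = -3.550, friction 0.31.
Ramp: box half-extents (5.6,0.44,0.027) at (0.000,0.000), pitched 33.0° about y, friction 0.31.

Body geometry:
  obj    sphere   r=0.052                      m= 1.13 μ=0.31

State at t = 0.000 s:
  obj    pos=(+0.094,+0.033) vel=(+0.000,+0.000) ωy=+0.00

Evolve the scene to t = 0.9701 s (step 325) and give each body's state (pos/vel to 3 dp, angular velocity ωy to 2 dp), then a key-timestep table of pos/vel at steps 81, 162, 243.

State at t = 0.9701 s:
  obj    pos=(+2.841,-1.751) vel=(+5.663,-3.678) ωy=+129.83

Key-timestep trajectory:
   step    t(s)  obj.x    obj.z    obj.vx   obj.vz 
     81  0.2418   +0.265  -0.078  +1.412  -0.917
    162  0.4836   +0.777  -0.410  +2.823  -1.833
    243  0.7254   +1.630  -0.964  +4.234  -2.750


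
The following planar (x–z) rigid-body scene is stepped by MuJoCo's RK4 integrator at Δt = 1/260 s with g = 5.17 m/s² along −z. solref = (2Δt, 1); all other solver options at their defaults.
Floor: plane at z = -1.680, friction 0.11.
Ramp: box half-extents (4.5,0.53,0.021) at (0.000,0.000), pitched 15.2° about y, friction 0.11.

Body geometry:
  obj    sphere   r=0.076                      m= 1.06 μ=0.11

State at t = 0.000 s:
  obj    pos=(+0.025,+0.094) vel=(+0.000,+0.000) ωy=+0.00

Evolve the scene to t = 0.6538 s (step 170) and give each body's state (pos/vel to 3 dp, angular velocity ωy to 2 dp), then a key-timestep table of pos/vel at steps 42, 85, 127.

State at t = 0.6538 s:
  obj    pos=(+0.225,+0.039) vel=(+0.611,-0.166) ωy=+8.33

Key-timestep trajectory:
   step    t(s)  obj.x    obj.z    obj.vx   obj.vz 
     42  0.1615   +0.037  +0.090  +0.151  -0.041
     85  0.3269   +0.075  +0.080  +0.306  -0.083
    127  0.4885   +0.136  +0.063  +0.456  -0.124


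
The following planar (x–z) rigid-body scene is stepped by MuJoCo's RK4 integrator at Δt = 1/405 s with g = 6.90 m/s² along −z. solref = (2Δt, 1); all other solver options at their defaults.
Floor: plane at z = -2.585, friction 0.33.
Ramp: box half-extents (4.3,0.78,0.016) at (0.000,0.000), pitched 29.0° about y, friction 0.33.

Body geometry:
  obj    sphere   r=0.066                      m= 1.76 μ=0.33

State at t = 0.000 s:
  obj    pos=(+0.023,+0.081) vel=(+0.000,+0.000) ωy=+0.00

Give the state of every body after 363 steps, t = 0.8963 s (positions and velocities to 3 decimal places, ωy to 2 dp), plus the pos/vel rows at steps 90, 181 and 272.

State at t = 0.8963 s:
  obj    pos=(+0.862,-0.384) vel=(+1.873,-1.038) ωy=+32.45

Key-timestep trajectory:
   step    t(s)  obj.x    obj.z    obj.vx   obj.vz 
     90  0.2222   +0.075  +0.052  +0.464  -0.257
    181  0.4469   +0.232  -0.035  +0.934  -0.518
    272  0.6716   +0.494  -0.180  +1.404  -0.778


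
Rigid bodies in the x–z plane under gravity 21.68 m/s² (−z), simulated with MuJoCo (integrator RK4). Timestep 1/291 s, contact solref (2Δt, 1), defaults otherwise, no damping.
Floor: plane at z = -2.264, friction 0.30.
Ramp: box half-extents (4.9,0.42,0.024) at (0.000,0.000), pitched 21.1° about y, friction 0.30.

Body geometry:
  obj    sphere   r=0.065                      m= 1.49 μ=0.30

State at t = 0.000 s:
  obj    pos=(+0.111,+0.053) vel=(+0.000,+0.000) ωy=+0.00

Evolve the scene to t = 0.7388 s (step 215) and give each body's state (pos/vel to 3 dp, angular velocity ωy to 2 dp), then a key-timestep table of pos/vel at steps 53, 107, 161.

State at t = 0.7388 s:
  obj    pos=(+1.531,-0.495) vel=(+3.843,-1.483) ωy=+63.36

Key-timestep trajectory:
   step    t(s)  obj.x    obj.z    obj.vx   obj.vz 
     53  0.1821   +0.197  +0.019  +0.947  -0.366
    107  0.3677   +0.463  -0.083  +1.913  -0.738
    161  0.5533   +0.907  -0.255  +2.878  -1.110


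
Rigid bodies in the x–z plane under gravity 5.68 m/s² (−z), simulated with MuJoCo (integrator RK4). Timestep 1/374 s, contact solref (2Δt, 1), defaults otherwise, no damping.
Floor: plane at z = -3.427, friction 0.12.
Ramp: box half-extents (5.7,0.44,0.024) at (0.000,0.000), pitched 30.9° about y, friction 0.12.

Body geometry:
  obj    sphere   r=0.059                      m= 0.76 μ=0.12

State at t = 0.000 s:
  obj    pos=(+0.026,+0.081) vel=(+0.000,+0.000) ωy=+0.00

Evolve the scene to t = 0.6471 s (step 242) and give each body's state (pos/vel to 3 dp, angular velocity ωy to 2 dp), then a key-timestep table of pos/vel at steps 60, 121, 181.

State at t = 0.6471 s:
  obj    pos=(+0.445,-0.170) vel=(+1.292,-0.782) ωy=+15.98

Key-timestep trajectory:
   step    t(s)  obj.x    obj.z    obj.vx   obj.vz 
     60  0.1604   +0.052  +0.066  +0.322  -0.192
    121  0.3235   +0.131  +0.018  +0.651  -0.381
    181  0.4840   +0.261  -0.059  +0.974  -0.568


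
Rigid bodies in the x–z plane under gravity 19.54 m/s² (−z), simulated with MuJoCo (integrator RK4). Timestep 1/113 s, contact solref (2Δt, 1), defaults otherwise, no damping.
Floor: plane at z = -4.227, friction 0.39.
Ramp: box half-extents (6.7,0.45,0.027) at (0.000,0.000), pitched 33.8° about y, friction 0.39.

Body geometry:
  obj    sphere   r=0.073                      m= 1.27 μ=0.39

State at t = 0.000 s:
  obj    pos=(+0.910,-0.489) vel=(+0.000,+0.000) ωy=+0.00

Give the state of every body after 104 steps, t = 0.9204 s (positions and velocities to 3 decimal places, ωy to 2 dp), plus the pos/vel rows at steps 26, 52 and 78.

State at t = 0.9204 s:
  obj    pos=(+3.643,-2.318) vel=(+5.938,-3.975) ωy=+97.87

Key-timestep trajectory:
   step    t(s)  obj.x    obj.z    obj.vx   obj.vz 
     26  0.2301   +1.081  -0.603  +1.485  -0.994
     52  0.4602   +1.593  -0.946  +2.969  -1.988
     78  0.6903   +2.447  -1.518  +4.453  -2.981


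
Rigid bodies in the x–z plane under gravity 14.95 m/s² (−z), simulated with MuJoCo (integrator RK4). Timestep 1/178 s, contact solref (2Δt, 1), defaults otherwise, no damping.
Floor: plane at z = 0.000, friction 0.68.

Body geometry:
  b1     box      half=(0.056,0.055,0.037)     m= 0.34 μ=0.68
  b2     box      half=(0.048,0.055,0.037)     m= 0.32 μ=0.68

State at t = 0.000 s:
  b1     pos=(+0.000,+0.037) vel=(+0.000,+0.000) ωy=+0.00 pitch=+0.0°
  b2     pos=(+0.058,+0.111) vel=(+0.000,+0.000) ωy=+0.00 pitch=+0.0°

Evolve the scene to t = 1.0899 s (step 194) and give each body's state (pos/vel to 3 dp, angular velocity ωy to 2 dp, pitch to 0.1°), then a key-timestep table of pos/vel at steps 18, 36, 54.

State at t = 1.0899 s:
  b1     pos=(+0.000,+0.037) vel=(+0.000,+0.000) ωy=+0.00 pitch=+0.0°
  b2     pos=(+0.103,+0.048) vel=(+0.000,+0.000) ωy=+0.00 pitch=+90.0°

Key-timestep trajectory:
   step    t(s)  b1.x    b1.z    b1.vx   b1.vz   b2.x    b2.z    b2.vx   b2.vz 
     18  0.1011   +0.000  +0.037  +0.000  +0.000   +0.061  +0.111  +0.060  -0.007
     36  0.2022   +0.000  +0.037  -0.001  +0.000   +0.074  +0.106  +0.245  -0.126
     54  0.3034   +0.000  +0.037  +0.000  +0.000   +0.105  +0.045  +0.259  -1.030


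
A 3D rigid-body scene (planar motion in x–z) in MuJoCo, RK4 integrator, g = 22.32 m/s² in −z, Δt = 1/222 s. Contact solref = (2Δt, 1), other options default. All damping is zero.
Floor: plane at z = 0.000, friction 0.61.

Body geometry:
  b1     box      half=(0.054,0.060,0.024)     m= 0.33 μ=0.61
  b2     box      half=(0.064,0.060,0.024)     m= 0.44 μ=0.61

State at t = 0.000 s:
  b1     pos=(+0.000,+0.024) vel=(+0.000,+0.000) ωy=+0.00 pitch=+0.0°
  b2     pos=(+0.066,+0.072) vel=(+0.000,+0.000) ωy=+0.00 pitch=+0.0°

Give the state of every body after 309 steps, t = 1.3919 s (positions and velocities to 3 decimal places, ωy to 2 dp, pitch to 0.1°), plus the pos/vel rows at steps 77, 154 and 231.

State at t = 1.3919 s:
  b1     pos=(-0.001,+0.024) vel=(-0.001,+0.000) ωy=+0.00 pitch=+0.0°
  b2     pos=(+0.078,+0.058) vel=(+0.000,-0.001) ωy=-0.02 pitch=+38.2°

Key-timestep trajectory:
   step    t(s)  b1.x    b1.z    b1.vx   b1.vz   b2.x    b2.z    b2.vx   b2.vz 
     77  0.3468   +0.000  +0.024  -0.001  +0.000   +0.078  +0.059  +0.000  -0.001
    154  0.6937   -0.001  +0.024  -0.001  +0.000   +0.078  +0.059  +0.000  -0.001
    231  1.0405   -0.001  +0.024  -0.001  +0.000   +0.078  +0.059  +0.000  -0.001


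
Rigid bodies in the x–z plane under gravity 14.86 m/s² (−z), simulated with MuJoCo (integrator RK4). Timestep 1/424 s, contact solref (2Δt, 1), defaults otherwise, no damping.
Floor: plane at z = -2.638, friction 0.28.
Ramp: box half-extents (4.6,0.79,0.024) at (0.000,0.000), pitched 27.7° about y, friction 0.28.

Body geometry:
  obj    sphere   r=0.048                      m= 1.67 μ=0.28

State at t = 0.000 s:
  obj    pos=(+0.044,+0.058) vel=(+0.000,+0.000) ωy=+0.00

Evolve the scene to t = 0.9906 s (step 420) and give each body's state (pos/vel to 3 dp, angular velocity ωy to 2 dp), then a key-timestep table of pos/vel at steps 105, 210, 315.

State at t = 0.9906 s:
  obj    pos=(+2.187,-1.067) vel=(+4.327,-2.272) ωy=+101.81

Key-timestep trajectory:
   step    t(s)  obj.x    obj.z    obj.vx   obj.vz 
    105  0.2476   +0.178  -0.012  +1.082  -0.568
    210  0.4953   +0.580  -0.223  +2.164  -1.136
    315  0.7429   +1.250  -0.575  +3.246  -1.704


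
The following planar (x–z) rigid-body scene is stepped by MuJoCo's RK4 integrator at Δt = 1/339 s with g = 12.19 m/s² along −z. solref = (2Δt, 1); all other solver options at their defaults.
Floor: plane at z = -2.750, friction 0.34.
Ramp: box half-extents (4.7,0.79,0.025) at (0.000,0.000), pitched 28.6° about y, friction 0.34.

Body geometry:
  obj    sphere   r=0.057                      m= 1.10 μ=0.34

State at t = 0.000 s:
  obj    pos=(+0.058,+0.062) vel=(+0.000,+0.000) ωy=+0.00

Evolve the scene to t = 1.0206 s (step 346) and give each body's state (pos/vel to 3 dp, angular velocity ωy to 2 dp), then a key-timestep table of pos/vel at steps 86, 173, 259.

State at t = 1.0206 s:
  obj    pos=(+1.964,-0.977) vel=(+3.735,-2.036) ωy=+74.63

Key-timestep trajectory:
   step    t(s)  obj.x    obj.z    obj.vx   obj.vz 
     86  0.2537   +0.176  -0.002  +0.928  -0.506
    173  0.5103   +0.535  -0.198  +1.868  -1.018
    259  0.7640   +1.126  -0.521  +2.796  -1.524
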